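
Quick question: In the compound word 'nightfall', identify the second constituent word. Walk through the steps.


Split 'nightfall' into 'night' + 'fall'. The second part is 'fall'.

fall


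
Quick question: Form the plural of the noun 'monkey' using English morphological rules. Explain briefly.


Apply rule: Add -s. 'monkey' becomes 'monkeys'.

monkeys


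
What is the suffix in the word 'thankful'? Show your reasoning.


The word 'thankful' = 'thank' (root) + '-ful' (suffix). The suffix is '-ful'.

ful


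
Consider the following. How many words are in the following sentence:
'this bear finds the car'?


Split into words: this | bear | finds | the | car = 5 words.

5


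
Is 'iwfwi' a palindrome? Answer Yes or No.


Forward: 'iwfwi'
Reversed: 'iwfwi'
They are identical.

Yes


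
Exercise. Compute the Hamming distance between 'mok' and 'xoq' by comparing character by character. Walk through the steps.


Alignment:
Position 1: 'm' vs 'x' = DIFFER
Position 2: 'o' vs 'o' = match
Position 3: 'k' vs 'q' = DIFFER
Total differences: 2

2


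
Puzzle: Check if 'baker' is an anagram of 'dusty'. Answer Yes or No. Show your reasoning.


Sorted letters of 'baker': 'abekr'
Sorted letters of 'dusty': 'dstuy'
They do not match.

No


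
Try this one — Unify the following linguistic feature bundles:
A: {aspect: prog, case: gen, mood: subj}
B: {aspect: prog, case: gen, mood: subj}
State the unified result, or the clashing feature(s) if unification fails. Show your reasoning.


Compare features:
aspect: A=prog vs B=prog -> unified: prog
case: A=gen vs B=gen -> unified: gen
mood: A=subj vs B=subj -> unified: subj
No clashes found.

Unified: {aspect: prog, case: gen, mood: subj}


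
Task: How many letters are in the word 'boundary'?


Spell out 'boundary' and number each letter: b(1), o(2), u(3), n(4), d(5), a(6), r(7), y(8). Total: 8 letters.

8


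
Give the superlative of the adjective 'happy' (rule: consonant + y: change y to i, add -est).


Apply superlative formation (consonant + y: change y to i, add -est): 'happy' -> 'happiest'.

happiest


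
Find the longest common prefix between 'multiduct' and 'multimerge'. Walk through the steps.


Compare from the start: 5 characters match: 'multi'. Mismatch at position 6: 'd' vs 'm'.

multi


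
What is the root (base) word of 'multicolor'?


Remove prefix 'multi' from 'multicolor' to get root 'color'.

color


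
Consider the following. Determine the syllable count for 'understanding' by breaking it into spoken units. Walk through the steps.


Break 'understanding' into syllables: un-der-stand-ing -> un | der | stand | ing = 4 syllables

4 syllables


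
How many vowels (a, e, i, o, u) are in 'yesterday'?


Vowels in 'yesterday': e, e, a = 3 vowels.

3


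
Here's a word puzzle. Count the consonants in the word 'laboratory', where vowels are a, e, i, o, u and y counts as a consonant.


Consonants in 'laboratory': l, b, r, t, r, y = 6 consonants.

6


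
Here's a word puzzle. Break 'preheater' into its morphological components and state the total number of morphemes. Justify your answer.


Step 1: Identify prefix: 'pre' (meaning: before)
Step 2: Identify root: 'heat'
Step 3: Identify suffix(es): 'er'
Decomposition: pre- (prefix: before) + heat (root) + -er (suffix: one who)
Total morphemes: 3

3 morphemes (pre- (prefix: before) + heat (root) + -er (suffix: one who))


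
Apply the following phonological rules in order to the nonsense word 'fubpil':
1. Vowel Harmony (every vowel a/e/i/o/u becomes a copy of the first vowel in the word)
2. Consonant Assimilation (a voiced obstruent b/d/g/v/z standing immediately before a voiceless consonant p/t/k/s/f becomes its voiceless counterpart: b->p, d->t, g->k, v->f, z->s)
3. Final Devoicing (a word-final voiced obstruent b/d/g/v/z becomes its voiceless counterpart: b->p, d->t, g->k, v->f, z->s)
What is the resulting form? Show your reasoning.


Starting form: 'fubpil'
Rule 1: Vowel Harmony: all vowels become 'u' (matching first vowel). 'fubpil' -> 'fubpul'
Rule 2: Consonant Assimilation: voiced obstruent before voiceless consonant becomes voiceless ('bp' -> 'pp'). 'fubpul' -> 'fuppul'
Rule 3: Final Devoicing: final consonant 'l' is not one of the voiced obstruents b/d/g/v/z. No change.
Final form: 'fuppul'

fuppul


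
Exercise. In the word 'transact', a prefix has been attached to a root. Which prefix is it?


The word 'transact' = 'trans' (prefix) + 'act' (root). The prefix is 'trans'.

trans


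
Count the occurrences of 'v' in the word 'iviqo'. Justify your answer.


Letter 'v' in 'iviqo': found at position(s) 2 = 1 occurrence(s).

1


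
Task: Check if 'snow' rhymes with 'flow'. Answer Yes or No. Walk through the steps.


Rime (stressed vowel + following sounds) of 'snow': -ow = /oʊ/
Rime of 'flow': -ow = /oʊ/
/oʊ/ and /oʊ/ are the same ending sound, so the words rhyme.

Yes


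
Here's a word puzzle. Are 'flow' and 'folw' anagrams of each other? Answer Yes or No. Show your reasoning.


Sorted letters of 'flow': 'flow'
Sorted letters of 'folw': 'flow'
They match.

Yes


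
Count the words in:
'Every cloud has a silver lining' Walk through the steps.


Split into words: Every | cloud | has | a | silver | lining = 6 words.

6


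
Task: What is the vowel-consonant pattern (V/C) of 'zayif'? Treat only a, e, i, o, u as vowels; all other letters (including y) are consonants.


Letter mapping: z = C, a = V, y = C, i = V, f = C.

CVCVC


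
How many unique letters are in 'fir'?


Unique letters in 'fir': {f, i, r} = 3 distinct letters.

3


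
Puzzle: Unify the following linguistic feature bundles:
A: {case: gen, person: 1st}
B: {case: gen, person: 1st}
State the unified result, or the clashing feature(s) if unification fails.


Compare features:
case: A=gen vs B=gen -> unified: gen
person: A=1st vs B=1st -> unified: 1st
No clashes found.

Unified: {case: gen, person: 1st}


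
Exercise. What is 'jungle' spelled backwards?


Reverse 'jungle' character by character: 'elgnuj'.

elgnuj


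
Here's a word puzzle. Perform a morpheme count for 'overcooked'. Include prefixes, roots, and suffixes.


Decomposition: over- (prefix) + cook (root) + -ed (suffix) = 3 morpheme(s)

3 morphemes


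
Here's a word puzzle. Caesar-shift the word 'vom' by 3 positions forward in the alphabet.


Shift each letter by 3: v -> y, o -> r, m -> p. Result: 'yrp'.

yrp


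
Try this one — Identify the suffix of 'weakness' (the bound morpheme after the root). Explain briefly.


The word 'weakness' = 'weak' (root) + '-ness' (suffix). The suffix is '-ness'.

ness


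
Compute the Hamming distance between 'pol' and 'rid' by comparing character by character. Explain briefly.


Alignment:
Position 1: 'p' vs 'r' = DIFFER
Position 2: 'o' vs 'i' = DIFFER
Position 3: 'l' vs 'd' = DIFFER
Total differences: 3

3


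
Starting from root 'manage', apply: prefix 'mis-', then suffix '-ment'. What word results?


Step 1: Add prefix 'mis-' to 'manage' = 'mismanage'
Step 2: Add suffix '-ment' to 'mismanage' = 'mismanagement'

mismanagement


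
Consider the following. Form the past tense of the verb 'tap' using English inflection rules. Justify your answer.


Apply rule: Double final consonant and add -ed. 'tap' becomes 'tapped'.

tapped


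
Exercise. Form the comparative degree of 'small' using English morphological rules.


Apply comparative formation (add -er): 'small' -> 'smaller'.

smaller


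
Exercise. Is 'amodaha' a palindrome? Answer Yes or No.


Forward: 'amodaha'
Reversed: 'ahadoma'
They differ.

No


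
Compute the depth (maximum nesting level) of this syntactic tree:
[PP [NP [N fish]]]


Count bracket nesting levels:
'[' at pos 0: depth = 1
'[' at pos 4: depth = 2
'[' at pos 8: depth = 3
Maximum depth reached: 3

3


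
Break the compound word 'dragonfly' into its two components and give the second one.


Split 'dragonfly' into 'dragon' + 'fly'. The second part is 'fly'.

fly


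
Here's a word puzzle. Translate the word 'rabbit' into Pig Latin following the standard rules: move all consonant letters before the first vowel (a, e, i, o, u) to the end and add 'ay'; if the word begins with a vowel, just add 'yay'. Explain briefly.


'rabbit': move consonant cluster 'r' to end and add 'ay': 'abbitray'.

abbitray


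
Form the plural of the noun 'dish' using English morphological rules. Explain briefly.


Apply rule: Add -es (sibilant/fricative ending). 'dish' becomes 'dishes'.

dishes


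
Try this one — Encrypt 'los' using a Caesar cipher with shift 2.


Shift each letter by 2: l -> n, o -> q, s -> u. Result: 'nqu'.

nqu


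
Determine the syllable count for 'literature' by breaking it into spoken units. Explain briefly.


Break 'literature' into syllables: lit-er-a-ture -> lit | er | a | ture = 4 syllables

4 syllables


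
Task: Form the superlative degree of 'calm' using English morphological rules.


Apply superlative formation (add -est): 'calm' -> 'calmest'.

calmest


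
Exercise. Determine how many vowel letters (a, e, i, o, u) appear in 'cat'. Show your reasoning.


Vowels in 'cat': a = 1 vowels.

1


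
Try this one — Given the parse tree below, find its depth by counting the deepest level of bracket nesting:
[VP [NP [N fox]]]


Count bracket nesting levels:
'[' at pos 0: depth = 1
'[' at pos 4: depth = 2
'[' at pos 8: depth = 3
Maximum depth reached: 3

3


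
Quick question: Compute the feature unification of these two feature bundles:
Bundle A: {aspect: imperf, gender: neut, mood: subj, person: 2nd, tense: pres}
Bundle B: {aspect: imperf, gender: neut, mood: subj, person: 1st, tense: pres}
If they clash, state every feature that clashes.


Compare features:
aspect: A=imperf vs B=imperf -> unified: imperf
gender: A=neut vs B=neut -> unified: neut
mood: A=subj vs B=subj -> unified: subj
person: A=2nd vs B=1st -> CLASH
tense: A=pres vs B=pres -> unified: pres
Clash detected on feature 'person' (2nd vs 1st); unification fails.

CLASH on 'person' (2nd vs 1st)


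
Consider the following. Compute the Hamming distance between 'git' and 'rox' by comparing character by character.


Alignment:
Position 1: 'g' vs 'r' = DIFFER
Position 2: 'i' vs 'o' = DIFFER
Position 3: 't' vs 'x' = DIFFER
Total differences: 3

3


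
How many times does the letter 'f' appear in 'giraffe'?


Letter 'f' in 'giraffe': found at position(s) 5, 6 = 2 occurrence(s).

2


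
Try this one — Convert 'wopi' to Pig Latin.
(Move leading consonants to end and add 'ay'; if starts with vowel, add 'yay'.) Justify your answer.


'wopi': move consonant cluster 'w' to end and add 'ay': 'opiway'.

opiway


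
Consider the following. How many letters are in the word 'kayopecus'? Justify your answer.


Spell out 'kayopecus' and number each letter: k(1), a(2), y(3), o(4), p(5), e(6), c(7), u(8), s(9). Total: 9 letters.

9


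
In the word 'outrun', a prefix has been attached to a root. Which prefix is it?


The word 'outrun' = 'out' (prefix) + 'run' (root). The prefix is 'out'.

out


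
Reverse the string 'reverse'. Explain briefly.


Reverse 'reverse' character by character: 'esrever'.

esrever


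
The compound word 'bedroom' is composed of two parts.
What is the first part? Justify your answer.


Split 'bedroom' into 'bed' + 'room'. The first part is 'bed'.

bed


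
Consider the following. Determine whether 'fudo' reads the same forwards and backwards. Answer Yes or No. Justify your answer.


Forward: 'fudo'
Reversed: 'oduf'
They differ.

No


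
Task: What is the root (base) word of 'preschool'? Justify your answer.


Remove prefix 'pre' from 'preschool' to get root 'school'.

school


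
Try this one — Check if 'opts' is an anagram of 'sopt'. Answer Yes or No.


Sorted letters of 'opts': 'opst'
Sorted letters of 'sopt': 'opst'
They match.

Yes


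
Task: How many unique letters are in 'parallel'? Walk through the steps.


Unique letters in 'parallel': {a, e, l, p, r} = 5 distinct letters.

5


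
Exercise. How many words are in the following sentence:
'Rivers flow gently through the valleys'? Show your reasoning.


Split into words: Rivers | flow | gently | through | the | valleys = 6 words.

6


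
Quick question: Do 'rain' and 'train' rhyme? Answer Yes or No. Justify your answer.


Rime (stressed vowel + following sounds) of 'rain': -ain = /eɪn/
Rime of 'train': -ain = /eɪn/
/eɪn/ and /eɪn/ are the same ending sound, so the words rhyme.

Yes


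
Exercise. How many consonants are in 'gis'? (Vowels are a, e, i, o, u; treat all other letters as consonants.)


Consonants in 'gis': g, s = 2 consonants.

2


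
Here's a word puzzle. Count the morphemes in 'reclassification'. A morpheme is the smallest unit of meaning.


Decomposition: re- (prefix) + class (root) + -ify (suffix) + -ation (suffix) = 4 morpheme(s)

4 morphemes


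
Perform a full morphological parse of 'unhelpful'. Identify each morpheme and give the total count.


Step 1: Identify prefix: 'un' (meaning: not/reverse)
Step 2: Identify root: 'help'
Step 3: Identify suffix(es): 'ful'
Decomposition: un- (prefix: not/reverse) + help (root) + -ful (suffix: full of)
Total morphemes: 3

3 morphemes (un- (prefix: not/reverse) + help (root) + -ful (suffix: full of))


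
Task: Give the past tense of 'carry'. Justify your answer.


Apply rule: Change -y to -ied. 'carry' becomes 'carried'.

carried


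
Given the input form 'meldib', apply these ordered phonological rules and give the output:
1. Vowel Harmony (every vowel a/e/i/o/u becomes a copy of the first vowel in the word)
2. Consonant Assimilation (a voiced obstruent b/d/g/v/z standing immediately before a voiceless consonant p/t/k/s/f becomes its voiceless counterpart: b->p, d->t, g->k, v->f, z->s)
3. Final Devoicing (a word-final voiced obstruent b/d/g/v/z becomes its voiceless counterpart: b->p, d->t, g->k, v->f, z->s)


Starting form: 'meldib'
Rule 1: Vowel Harmony: all vowels become 'e' (matching first vowel). 'meldib' -> 'meldeb'
Rule 2: Consonant Assimilation: no voiced obstruent (b/d/g/v/z) stands immediately before a voiceless consonant (p/t/k/s/f). No change.
Rule 3: Final Devoicing: word-final voiced obstruent 'b' becomes voiceless 'p'. 'meldeb' -> 'meldep'
Final form: 'meldep'

meldep


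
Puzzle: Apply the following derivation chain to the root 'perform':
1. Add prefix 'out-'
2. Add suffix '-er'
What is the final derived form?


Step 1: Add prefix 'out-' to 'perform' = 'outperform'
Step 2: Add suffix '-er' to 'outperform' = 'outperformer'

outperformer


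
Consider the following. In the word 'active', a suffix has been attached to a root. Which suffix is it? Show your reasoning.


The word 'active' = 'act' (root) + '-ive' (suffix). The suffix is '-ive'.

ive


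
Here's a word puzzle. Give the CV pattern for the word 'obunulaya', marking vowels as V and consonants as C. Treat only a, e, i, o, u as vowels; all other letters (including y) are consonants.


Letter mapping: o = V, b = C, u = V, n = C, u = V, l = C, a = V, y = C, a = V.

VCVCVCVCV


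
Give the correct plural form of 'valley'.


Apply rule: Add -s. 'valley' becomes 'valleys'.

valleys


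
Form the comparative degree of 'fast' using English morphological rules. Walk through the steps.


Apply comparative formation (add -er): 'fast' -> 'faster'.

faster


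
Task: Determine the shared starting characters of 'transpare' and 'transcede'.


Compare from the start: 5 characters match: 'trans'. Mismatch at position 6: 'p' vs 'c'.

trans


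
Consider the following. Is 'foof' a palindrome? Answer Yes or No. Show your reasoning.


Forward: 'foof'
Reversed: 'foof'
They are identical.

Yes


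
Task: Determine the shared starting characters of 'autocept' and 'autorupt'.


Compare from the start: 4 characters match: 'auto'. Mismatch at position 5: 'c' vs 'r'.

auto


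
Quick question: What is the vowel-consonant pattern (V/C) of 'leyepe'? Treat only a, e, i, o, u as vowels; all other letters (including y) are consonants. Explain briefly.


Letter mapping: l = C, e = V, y = C, e = V, p = C, e = V.

CVCVCV


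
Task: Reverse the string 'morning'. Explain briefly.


Reverse 'morning' character by character: 'gninrom'.

gninrom


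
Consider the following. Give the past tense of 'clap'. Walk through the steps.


Apply rule: Double final consonant and add -ed. 'clap' becomes 'clapped'.

clapped


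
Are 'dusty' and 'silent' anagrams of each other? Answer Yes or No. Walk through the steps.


Sorted letters of 'dusty': 'dstuy'
Sorted letters of 'silent': 'eilnst'
They do not match.

No


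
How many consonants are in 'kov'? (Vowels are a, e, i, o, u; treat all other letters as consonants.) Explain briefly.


Consonants in 'kov': k, v = 2 consonants.

2


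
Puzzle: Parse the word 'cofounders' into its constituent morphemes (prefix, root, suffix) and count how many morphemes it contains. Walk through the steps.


Step 1: Identify prefix: 'co' (meaning: together)
Step 2: Identify root: 'found'
Step 3: Identify suffix(es): 'er, s'
Decomposition: co- (prefix: together) + found (root) + -er (suffix: one who) + -s (plural)
Total morphemes: 4

4 morphemes (co- (prefix: together) + found (root) + -er (suffix: one who) + -s (plural))


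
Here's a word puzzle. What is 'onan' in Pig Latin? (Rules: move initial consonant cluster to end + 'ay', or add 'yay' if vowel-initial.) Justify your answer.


'onan' starts with a vowel, so add 'yay': 'onanyay'.

onanyay


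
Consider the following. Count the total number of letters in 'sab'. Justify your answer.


Spell out 'sab' and number each letter: s(1), a(2), b(3). Total: 3 letters.

3


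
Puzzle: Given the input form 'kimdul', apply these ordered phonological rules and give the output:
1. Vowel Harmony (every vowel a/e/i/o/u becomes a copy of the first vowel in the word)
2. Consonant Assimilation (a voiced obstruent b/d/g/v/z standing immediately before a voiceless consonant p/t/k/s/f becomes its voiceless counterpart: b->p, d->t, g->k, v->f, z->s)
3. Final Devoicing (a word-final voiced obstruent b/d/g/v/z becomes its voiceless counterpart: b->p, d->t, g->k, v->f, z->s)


Starting form: 'kimdul'
Rule 1: Vowel Harmony: all vowels become 'i' (matching first vowel). 'kimdul' -> 'kimdil'
Rule 2: Consonant Assimilation: no voiced obstruent (b/d/g/v/z) stands immediately before a voiceless consonant (p/t/k/s/f). No change.
Rule 3: Final Devoicing: final consonant 'l' is not one of the voiced obstruents b/d/g/v/z. No change.
Final form: 'kimdil'

kimdil


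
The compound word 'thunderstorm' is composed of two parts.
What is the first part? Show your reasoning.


Split 'thunderstorm' into 'thunder' + 'storm'. The first part is 'thunder'.

thunder


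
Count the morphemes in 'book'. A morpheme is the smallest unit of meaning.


Decomposition: book (free morpheme) = 1 morpheme(s)

1 morphemes


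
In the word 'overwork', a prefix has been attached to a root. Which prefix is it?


The word 'overwork' = 'over' (prefix) + 'work' (root). The prefix is 'over'.

over


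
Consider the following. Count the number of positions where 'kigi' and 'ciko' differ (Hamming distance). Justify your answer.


Alignment:
Position 1: 'k' vs 'c' = DIFFER
Position 2: 'i' vs 'i' = match
Position 3: 'g' vs 'k' = DIFFER
Position 4: 'i' vs 'o' = DIFFER
Total differences: 3

3


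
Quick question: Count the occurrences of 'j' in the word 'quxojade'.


Letter 'j' in 'quxojade': found at position(s) 5 = 1 occurrence(s).

1


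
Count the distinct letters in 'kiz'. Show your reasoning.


Unique letters in 'kiz': {i, k, z} = 3 distinct letters.

3


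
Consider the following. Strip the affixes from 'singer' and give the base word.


Remove suffix '-er' from 'singer' to get root 'sing'.

sing


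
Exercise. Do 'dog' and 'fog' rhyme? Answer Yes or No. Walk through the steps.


Rime (stressed vowel + following sounds) of 'dog': -og = /ɒg/
Rime of 'fog': -og = /ɒg/
/ɒg/ and /ɒg/ are the same ending sound, so the words rhyme.

Yes


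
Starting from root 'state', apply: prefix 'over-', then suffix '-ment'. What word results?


Step 1: Add prefix 'over-' to 'state' = 'overstate'
Step 2: Add suffix '-ment' to 'overstate' = 'overstatement'

overstatement


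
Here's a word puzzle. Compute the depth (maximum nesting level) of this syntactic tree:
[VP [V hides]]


Count bracket nesting levels:
'[' at pos 0: depth = 1
'[' at pos 4: depth = 2
Maximum depth reached: 2

2


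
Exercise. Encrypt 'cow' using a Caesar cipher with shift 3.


Shift each letter by 3: c -> f, o -> r, w -> z. Result: 'frz'.

frz


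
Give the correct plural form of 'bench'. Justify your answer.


Apply rule: Add -es (sibilant/fricative ending). 'bench' becomes 'benches'.

benches


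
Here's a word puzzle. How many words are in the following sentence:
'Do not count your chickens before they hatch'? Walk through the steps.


Split into words: Do | not | count | your | chickens | before | they | hatch = 8 words.

8


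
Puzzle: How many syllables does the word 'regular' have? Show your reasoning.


Break 'regular' into syllables: reg-u-lar -> reg | u | lar = 3 syllables

3 syllables


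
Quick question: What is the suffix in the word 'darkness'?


The word 'darkness' = 'dark' (root) + '-ness' (suffix). The suffix is '-ness'.

ness


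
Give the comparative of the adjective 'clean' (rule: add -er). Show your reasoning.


Apply comparative formation (add -er): 'clean' -> 'cleaner'.

cleaner


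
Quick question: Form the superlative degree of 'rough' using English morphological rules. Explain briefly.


Apply superlative formation (add -est): 'rough' -> 'roughest'.

roughest


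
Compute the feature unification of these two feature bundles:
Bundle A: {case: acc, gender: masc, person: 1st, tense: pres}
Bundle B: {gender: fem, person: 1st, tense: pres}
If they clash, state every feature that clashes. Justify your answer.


Compare features:
case: A=acc vs B=_ -> unified: acc
gender: A=masc vs B=fem -> CLASH
person: A=1st vs B=1st -> unified: 1st
tense: A=pres vs B=pres -> unified: pres
Clash detected on feature 'gender' (masc vs fem); unification fails.

CLASH on 'gender' (masc vs fem)


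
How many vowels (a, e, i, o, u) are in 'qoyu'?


Vowels in 'qoyu': o, u = 2 vowels.

2


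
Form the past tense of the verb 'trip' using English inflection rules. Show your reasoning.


Apply rule: Double final consonant and add -ed. 'trip' becomes 'tripped'.

tripped


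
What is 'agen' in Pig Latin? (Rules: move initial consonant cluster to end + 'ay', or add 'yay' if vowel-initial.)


'agen' starts with a vowel, so add 'yay': 'agenyay'.

agenyay


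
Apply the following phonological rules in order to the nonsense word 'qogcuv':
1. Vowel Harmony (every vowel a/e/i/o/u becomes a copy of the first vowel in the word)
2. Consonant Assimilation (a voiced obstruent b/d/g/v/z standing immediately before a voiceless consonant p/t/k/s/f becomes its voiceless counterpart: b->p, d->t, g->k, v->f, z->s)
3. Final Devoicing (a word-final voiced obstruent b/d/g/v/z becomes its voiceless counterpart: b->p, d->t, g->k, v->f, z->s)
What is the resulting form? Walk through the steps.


Starting form: 'qogcuv'
Rule 1: Vowel Harmony: all vowels become 'o' (matching first vowel). 'qogcuv' -> 'qogcov'
Rule 2: Consonant Assimilation: no voiced obstruent (b/d/g/v/z) stands immediately before a voiceless consonant (p/t/k/s/f). No change.
Rule 3: Final Devoicing: word-final voiced obstruent 'v' becomes voiceless 'f'. 'qogcov' -> 'qogcof'
Final form: 'qogcof'

qogcof


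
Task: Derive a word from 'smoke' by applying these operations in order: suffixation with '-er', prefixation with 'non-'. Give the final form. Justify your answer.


Step 1: Add suffix '-er' to 'smoke' = 'smoker'
Step 2: Add prefix 'non-' to 'smoker' = 'nonsmoker'

nonsmoker


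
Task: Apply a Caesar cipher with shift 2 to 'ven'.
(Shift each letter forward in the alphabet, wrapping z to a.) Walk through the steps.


Shift each letter by 2: v -> x, e -> g, n -> p. Result: 'xgp'.

xgp


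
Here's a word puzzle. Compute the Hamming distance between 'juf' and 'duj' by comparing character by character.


Alignment:
Position 1: 'j' vs 'd' = DIFFER
Position 2: 'u' vs 'u' = match
Position 3: 'f' vs 'j' = DIFFER
Total differences: 2

2


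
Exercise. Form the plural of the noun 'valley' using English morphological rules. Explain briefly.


Apply rule: Add -s. 'valley' becomes 'valleys'.

valleys


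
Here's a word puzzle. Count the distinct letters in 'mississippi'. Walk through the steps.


Unique letters in 'mississippi': {i, m, p, s} = 4 distinct letters.

4


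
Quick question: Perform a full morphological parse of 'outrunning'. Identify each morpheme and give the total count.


Step 1: Identify prefix: 'out' (meaning: surpass)
Step 2: Identify root: 'run'
Step 3: Identify suffix(es): 'ing'
Decomposition: out- (prefix: surpass) + run (root) + -ing (suffix: ongoing action)
Total morphemes: 3

3 morphemes (out- (prefix: surpass) + run (root) + -ing (suffix: ongoing action))


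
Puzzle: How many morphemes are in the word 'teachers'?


Decomposition: teach (root) + -er (suffix) + -s (plural) = 3 morpheme(s)

3 morphemes


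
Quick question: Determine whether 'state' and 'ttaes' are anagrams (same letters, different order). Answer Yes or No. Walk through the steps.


Sorted letters of 'state': 'aestt'
Sorted letters of 'ttaes': 'aestt'
They match.

Yes


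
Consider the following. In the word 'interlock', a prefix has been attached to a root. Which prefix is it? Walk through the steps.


The word 'interlock' = 'inter' (prefix) + 'lock' (root). The prefix is 'inter'.

inter


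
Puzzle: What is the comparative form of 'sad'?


Apply comparative formation (double final consonant, add -er): 'sad' -> 'sadder'.

sadder


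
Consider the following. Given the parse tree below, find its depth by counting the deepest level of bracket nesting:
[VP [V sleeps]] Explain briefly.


Count bracket nesting levels:
'[' at pos 0: depth = 1
'[' at pos 4: depth = 2
Maximum depth reached: 2

2


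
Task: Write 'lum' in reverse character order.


Reverse 'lum' character by character: 'mul'.

mul


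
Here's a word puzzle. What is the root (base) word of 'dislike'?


Remove prefix 'dis' from 'dislike' to get root 'like'.

like


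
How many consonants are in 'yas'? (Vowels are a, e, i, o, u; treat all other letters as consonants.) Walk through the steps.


Consonants in 'yas': y, s = 2 consonants.

2


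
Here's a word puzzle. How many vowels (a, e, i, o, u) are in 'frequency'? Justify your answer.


Vowels in 'frequency': e, u, e = 3 vowels.

3


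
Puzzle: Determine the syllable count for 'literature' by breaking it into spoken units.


Break 'literature' into syllables: lit-er-a-ture -> lit | er | a | ture = 4 syllables

4 syllables


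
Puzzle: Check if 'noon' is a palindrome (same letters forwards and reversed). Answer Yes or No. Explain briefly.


Forward: 'noon'
Reversed: 'noon'
They are identical.

Yes


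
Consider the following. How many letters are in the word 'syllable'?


Spell out 'syllable' and number each letter: s(1), y(2), l(3), l(4), a(5), b(6), l(7), e(8). Total: 8 letters.

8


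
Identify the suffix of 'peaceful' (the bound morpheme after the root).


The word 'peaceful' = 'peace' (root) + '-ful' (suffix). The suffix is '-ful'.

ful


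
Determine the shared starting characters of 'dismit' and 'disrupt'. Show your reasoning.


Compare from the start: 3 characters match: 'dis'. Mismatch at position 4: 'm' vs 'r'.

dis


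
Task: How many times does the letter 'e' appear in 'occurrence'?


Letter 'e' in 'occurrence': found at position(s) 7, 10 = 2 occurrence(s).

2


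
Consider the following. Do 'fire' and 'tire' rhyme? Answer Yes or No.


Rime (stressed vowel + following sounds) of 'fire': -ire = /aɪər/
Rime of 'tire': -ire = /aɪər/
/aɪər/ and /aɪər/ are the same ending sound, so the words rhyme.

Yes


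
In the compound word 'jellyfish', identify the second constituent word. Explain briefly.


Split 'jellyfish' into 'jelly' + 'fish'. The second part is 'fish'.

fish


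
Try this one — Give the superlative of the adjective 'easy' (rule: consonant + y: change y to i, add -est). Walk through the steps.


Apply superlative formation (consonant + y: change y to i, add -est): 'easy' -> 'easiest'.

easiest


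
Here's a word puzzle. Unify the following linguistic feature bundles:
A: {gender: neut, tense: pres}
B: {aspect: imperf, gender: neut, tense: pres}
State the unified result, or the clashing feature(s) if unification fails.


Compare features:
aspect: A=_ vs B=imperf -> unified: imperf
gender: A=neut vs B=neut -> unified: neut
tense: A=pres vs B=pres -> unified: pres
No clashes found.

Unified: {aspect: imperf, gender: neut, tense: pres}


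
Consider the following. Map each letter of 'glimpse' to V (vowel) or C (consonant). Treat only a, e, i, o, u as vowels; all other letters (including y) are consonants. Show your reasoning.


Letter mapping: g = C, l = C, i = V, m = C, p = C, s = C, e = V.

CCVCCCV


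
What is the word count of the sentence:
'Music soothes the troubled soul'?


Split into words: Music | soothes | the | troubled | soul = 5 words.

5


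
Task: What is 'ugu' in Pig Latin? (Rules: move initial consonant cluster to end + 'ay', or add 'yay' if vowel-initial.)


'ugu' starts with a vowel, so add 'yay': 'uguyay'.

uguyay


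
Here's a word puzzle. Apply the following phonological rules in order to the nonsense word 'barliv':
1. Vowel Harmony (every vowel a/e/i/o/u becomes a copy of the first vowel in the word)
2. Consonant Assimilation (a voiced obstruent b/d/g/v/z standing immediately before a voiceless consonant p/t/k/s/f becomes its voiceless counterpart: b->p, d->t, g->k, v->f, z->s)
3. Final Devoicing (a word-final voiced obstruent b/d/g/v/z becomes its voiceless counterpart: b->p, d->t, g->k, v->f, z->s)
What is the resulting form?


Starting form: 'barliv'
Rule 1: Vowel Harmony: all vowels become 'a' (matching first vowel). 'barliv' -> 'barlav'
Rule 2: Consonant Assimilation: no voiced obstruent (b/d/g/v/z) stands immediately before a voiceless consonant (p/t/k/s/f). No change.
Rule 3: Final Devoicing: word-final voiced obstruent 'v' becomes voiceless 'f'. 'barlav' -> 'barlaf'
Final form: 'barlaf'

barlaf


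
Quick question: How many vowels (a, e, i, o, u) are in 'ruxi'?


Vowels in 'ruxi': u, i = 2 vowels.

2


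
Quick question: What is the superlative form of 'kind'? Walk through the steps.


Apply superlative formation (add -est): 'kind' -> 'kindest'.

kindest


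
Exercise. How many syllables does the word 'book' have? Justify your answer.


Break 'book' into syllables: book -> book = 1 syllable

1 syllable


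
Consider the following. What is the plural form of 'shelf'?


Apply rule: Change -f to -ves. 'shelf' becomes 'shelves'.

shelves


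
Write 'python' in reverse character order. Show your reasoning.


Reverse 'python' character by character: 'nohtyp'.

nohtyp


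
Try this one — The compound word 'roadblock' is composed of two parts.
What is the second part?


Split 'roadblock' into 'road' + 'block'. The second part is 'block'.

block


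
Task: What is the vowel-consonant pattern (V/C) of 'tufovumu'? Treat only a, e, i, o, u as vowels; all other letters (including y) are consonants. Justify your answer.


Letter mapping: t = C, u = V, f = C, o = V, v = C, u = V, m = C, u = V.

CVCVCVCV


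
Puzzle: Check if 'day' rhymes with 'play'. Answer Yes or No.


Rime (stressed vowel + following sounds) of 'day': -ay = /eɪ/
Rime of 'play': -ay = /eɪ/
/eɪ/ and /eɪ/ are the same ending sound, so the words rhyme.

Yes


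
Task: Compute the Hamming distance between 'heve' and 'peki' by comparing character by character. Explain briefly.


Alignment:
Position 1: 'h' vs 'p' = DIFFER
Position 2: 'e' vs 'e' = match
Position 3: 'v' vs 'k' = DIFFER
Position 4: 'e' vs 'i' = DIFFER
Total differences: 3

3


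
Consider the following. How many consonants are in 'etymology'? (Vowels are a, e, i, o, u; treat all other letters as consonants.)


Consonants in 'etymology': t, y, m, l, g, y = 6 consonants.

6


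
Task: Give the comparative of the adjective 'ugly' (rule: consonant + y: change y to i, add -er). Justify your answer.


Apply comparative formation (consonant + y: change y to i, add -er): 'ugly' -> 'uglier'.

uglier


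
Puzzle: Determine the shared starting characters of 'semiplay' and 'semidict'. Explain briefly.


Compare from the start: 4 characters match: 'semi'. Mismatch at position 5: 'p' vs 'd'.

semi


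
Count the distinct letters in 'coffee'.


Unique letters in 'coffee': {c, e, f, o} = 4 distinct letters.

4


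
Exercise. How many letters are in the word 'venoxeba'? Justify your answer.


Spell out 'venoxeba' and number each letter: v(1), e(2), n(3), o(4), x(5), e(6), b(7), a(8). Total: 8 letters.

8


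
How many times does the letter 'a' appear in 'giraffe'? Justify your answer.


Letter 'a' in 'giraffe': found at position(s) 4 = 1 occurrence(s).

1


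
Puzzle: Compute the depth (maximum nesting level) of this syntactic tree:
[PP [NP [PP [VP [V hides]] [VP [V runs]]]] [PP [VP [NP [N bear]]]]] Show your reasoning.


Count bracket nesting levels:
'[' at pos 0: depth = 1
'[' at pos 4: depth = 2
'[' at pos 8: depth = 3
'[' at pos 12: depth = 4
'[' at pos 16: depth = 5
'[' at pos 27: depth = 4
'[' at pos 31: depth = 5
'[' at pos 43: depth = 2
'[' at pos 47: depth = 3
'[' at pos 51: depth = 4
'[' at pos 55: depth = 5
Maximum depth reached: 5

5


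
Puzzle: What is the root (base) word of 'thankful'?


Remove suffix '-ful' from 'thankful' to get root 'thank'.

thank


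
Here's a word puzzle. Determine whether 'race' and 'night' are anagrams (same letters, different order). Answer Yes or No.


Sorted letters of 'race': 'acer'
Sorted letters of 'night': 'ghint'
They do not match.

No


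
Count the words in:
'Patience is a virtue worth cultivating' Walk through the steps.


Split into words: Patience | is | a | virtue | worth | cultivating = 6 words.

6


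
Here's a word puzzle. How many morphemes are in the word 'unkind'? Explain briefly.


Decomposition: un- (prefix) + kind (root) = 2 morpheme(s)

2 morphemes


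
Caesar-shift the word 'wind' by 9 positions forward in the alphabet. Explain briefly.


Shift each letter by 9: w -> f, i -> r, n -> w, d -> m. Result: 'frwm'.

frwm


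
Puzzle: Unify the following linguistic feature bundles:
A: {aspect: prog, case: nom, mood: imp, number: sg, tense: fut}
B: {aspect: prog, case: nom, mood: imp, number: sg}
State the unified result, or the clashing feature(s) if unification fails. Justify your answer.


Compare features:
aspect: A=prog vs B=prog -> unified: prog
case: A=nom vs B=nom -> unified: nom
mood: A=imp vs B=imp -> unified: imp
number: A=sg vs B=sg -> unified: sg
tense: A=fut vs B=_ -> unified: fut
No clashes found.

Unified: {aspect: prog, case: nom, mood: imp, number: sg, tense: fut}


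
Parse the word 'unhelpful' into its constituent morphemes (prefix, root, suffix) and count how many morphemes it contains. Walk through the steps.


Step 1: Identify prefix: 'un' (meaning: not/reverse)
Step 2: Identify root: 'help'
Step 3: Identify suffix(es): 'ful'
Decomposition: un- (prefix: not/reverse) + help (root) + -ful (suffix: full of)
Total morphemes: 3

3 morphemes (un- (prefix: not/reverse) + help (root) + -ful (suffix: full of))


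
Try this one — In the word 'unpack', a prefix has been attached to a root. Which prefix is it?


The word 'unpack' = 'un' (prefix) + 'pack' (root). The prefix is 'un'.

un


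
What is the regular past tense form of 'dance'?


Apply rule: Add -d (word ends in -e). 'dance' becomes 'danced'.

danced


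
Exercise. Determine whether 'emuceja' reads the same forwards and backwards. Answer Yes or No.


Forward: 'emuceja'
Reversed: 'ajecume'
They differ.

No


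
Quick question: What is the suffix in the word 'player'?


The word 'player' = 'play' (root) + '-er' (suffix). The suffix is '-er'.

er


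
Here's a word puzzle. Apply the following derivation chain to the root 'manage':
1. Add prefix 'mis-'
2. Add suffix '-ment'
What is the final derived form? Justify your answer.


Step 1: Add prefix 'mis-' to 'manage' = 'mismanage'
Step 2: Add suffix '-ment' to 'mismanage' = 'mismanagement'

mismanagement


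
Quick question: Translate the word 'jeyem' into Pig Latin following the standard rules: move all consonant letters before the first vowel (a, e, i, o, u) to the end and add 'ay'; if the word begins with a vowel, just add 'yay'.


'jeyem': move consonant cluster 'j' to end and add 'ay': 'eyemjay'.

eyemjay


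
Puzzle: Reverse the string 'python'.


Reverse 'python' character by character: 'nohtyp'.

nohtyp


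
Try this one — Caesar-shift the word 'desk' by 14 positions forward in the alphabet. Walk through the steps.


Shift each letter by 14: d -> r, e -> s, s -> g, k -> y. Result: 'rsgy'.

rsgy


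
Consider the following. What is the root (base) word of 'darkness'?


Remove suffix '-ness' from 'darkness' to get root 'dark'.

dark


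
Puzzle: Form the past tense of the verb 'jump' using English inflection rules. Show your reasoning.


Apply rule: Add -ed. 'jump' becomes 'jumped'.

jumped


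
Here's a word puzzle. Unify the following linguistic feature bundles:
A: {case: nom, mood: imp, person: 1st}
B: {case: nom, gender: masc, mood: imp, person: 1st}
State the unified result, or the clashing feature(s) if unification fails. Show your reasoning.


Compare features:
case: A=nom vs B=nom -> unified: nom
gender: A=_ vs B=masc -> unified: masc
mood: A=imp vs B=imp -> unified: imp
person: A=1st vs B=1st -> unified: 1st
No clashes found.

Unified: {case: nom, gender: masc, mood: imp, person: 1st}


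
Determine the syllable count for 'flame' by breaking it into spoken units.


Break 'flame' into syllables: flame -> flame = 1 syllable

1 syllable


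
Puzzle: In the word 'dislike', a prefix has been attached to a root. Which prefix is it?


The word 'dislike' = 'dis' (prefix) + 'like' (root). The prefix is 'dis'.

dis


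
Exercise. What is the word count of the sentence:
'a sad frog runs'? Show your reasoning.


Split into words: a | sad | frog | runs = 4 words.

4


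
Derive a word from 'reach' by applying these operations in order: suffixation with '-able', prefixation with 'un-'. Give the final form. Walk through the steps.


Step 1: Add suffix '-able' to 'reach' = 'reachable'
Step 2: Add prefix 'un-' to 'reachable' = 'unreachable'

unreachable


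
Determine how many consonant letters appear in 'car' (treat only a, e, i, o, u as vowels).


Consonants in 'car': c, r = 2 consonants.

2


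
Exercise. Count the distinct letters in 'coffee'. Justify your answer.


Unique letters in 'coffee': {c, e, f, o} = 4 distinct letters.

4


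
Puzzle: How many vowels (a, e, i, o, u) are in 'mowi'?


Vowels in 'mowi': o, i = 2 vowels.

2


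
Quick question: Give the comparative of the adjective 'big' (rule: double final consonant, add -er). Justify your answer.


Apply comparative formation (double final consonant, add -er): 'big' -> 'bigger'.

bigger
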